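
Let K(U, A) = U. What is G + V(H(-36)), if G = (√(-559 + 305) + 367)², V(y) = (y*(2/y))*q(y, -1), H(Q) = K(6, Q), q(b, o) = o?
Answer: 134433 + 734*I*√254 ≈ 1.3443e+5 + 11698.0*I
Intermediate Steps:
H(Q) = 6
V(y) = -2 (V(y) = (y*(2/y))*(-1) = 2*(-1) = -2)
G = (367 + I*√254)² (G = (√(-254) + 367)² = (I*√254 + 367)² = (367 + I*√254)² ≈ 1.3444e+5 + 11698.0*I)
G + V(H(-36)) = (367 + I*√254)² - 2 = -2 + (367 + I*√254)²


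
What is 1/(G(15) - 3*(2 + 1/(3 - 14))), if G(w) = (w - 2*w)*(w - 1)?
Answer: -11/2373 ≈ -0.0046355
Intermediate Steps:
G(w) = -w*(-1 + w) (G(w) = (-w)*(-1 + w) = -w*(-1 + w))
1/(G(15) - 3*(2 + 1/(3 - 14))) = 1/(15*(1 - 1*15) - 3*(2 + 1/(3 - 14))) = 1/(15*(1 - 15) - 3*(2 + 1/(-11))) = 1/(15*(-14) - 3*(2 - 1/11)) = 1/(-210 - 3*21/11) = 1/(-210 - 63/11) = 1/(-2373/11) = -11/2373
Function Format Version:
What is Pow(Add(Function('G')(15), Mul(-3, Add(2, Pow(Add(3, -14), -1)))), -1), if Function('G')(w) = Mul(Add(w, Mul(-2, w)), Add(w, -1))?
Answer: Rational(-11, 2373) ≈ -0.0046355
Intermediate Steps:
Function('G')(w) = Mul(-1, w, Add(-1, w)) (Function('G')(w) = Mul(Mul(-1, w), Add(-1, w)) = Mul(-1, w, Add(-1, w)))
Pow(Add(Function('G')(15), Mul(-3, Add(2, Pow(Add(3, -14), -1)))), -1) = Pow(Add(Mul(15, Add(1, Mul(-1, 15))), Mul(-3, Add(2, Pow(Add(3, -14), -1)))), -1) = Pow(Add(Mul(15, Add(1, -15)), Mul(-3, Add(2, Pow(-11, -1)))), -1) = Pow(Add(Mul(15, -14), Mul(-3, Add(2, Rational(-1, 11)))), -1) = Pow(Add(-210, Mul(-3, Rational(21, 11))), -1) = Pow(Add(-210, Rational(-63, 11)), -1) = Pow(Rational(-2373, 11), -1) = Rational(-11, 2373)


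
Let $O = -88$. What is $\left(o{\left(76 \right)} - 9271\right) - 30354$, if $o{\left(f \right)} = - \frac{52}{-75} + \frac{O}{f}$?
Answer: $- \frac{56466287}{1425} \approx -39625.0$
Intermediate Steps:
$o{\left(f \right)} = \frac{52}{75} - \frac{88}{f}$ ($o{\left(f \right)} = - \frac{52}{-75} - \frac{88}{f} = \left(-52\right) \left(- \frac{1}{75}\right) - \frac{88}{f} = \frac{52}{75} - \frac{88}{f}$)
$\left(o{\left(76 \right)} - 9271\right) - 30354 = \left(\left(\frac{52}{75} - \frac{88}{76}\right) - 9271\right) - 30354 = \left(\left(\frac{52}{75} - \frac{22}{19}\right) - 9271\right) - 30354 = \left(- \frac{662}{1425} - 9271\right) - 30354 = - \frac{13211837}{1425} - 30354 = - \frac{56466287}{1425}$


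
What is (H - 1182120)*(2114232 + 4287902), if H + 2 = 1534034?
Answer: 2252987780208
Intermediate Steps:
H = 1534032 (H = -2 + 1534034 = 1534032)
(H - 1182120)*(2114232 + 4287902) = (1534032 - 1182120)*(2114232 + 4287902) = 351912*6402134 = 2252987780208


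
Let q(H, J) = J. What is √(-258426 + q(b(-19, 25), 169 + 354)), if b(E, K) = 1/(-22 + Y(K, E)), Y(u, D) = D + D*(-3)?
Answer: I*√257903 ≈ 507.84*I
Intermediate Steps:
Y(u, D) = -2*D (Y(u, D) = D - 3*D = -2*D)
b(E, K) = 1/(-22 - 2*E)
√(-258426 + q(b(-19, 25), 169 + 354)) = √(-258426 + (169 + 354)) = √(-258426 + 523) = √(-257903) = I*√257903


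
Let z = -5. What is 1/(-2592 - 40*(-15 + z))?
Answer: -1/1792 ≈ -0.00055804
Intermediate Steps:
1/(-2592 - 40*(-15 + z)) = 1/(-2592 - 40*(-15 - 5)) = 1/(-2592 - 40*(-20)) = 1/(-2592 + 800) = 1/(-1792) = -1/1792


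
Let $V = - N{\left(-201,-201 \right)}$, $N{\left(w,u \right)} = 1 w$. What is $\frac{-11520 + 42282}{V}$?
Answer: $\frac{10254}{67} \approx 153.04$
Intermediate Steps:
$N{\left(w,u \right)} = w$
$V = 201$ ($V = \left(-1\right) \left(-201\right) = 201$)
$\frac{-11520 + 42282}{V} = \frac{-11520 + 42282}{201} = 30762 \cdot \frac{1}{201} = \frac{10254}{67}$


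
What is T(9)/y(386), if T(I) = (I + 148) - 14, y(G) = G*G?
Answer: 143/148996 ≈ 0.00095976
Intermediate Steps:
y(G) = G²
T(I) = 134 + I (T(I) = (148 + I) - 14 = 134 + I)
T(9)/y(386) = (134 + 9)/(386²) = 143/148996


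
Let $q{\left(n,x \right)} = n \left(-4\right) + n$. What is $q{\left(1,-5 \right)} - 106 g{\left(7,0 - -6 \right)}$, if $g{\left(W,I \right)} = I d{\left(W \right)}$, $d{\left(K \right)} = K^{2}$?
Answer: $-31167$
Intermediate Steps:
$q{\left(n,x \right)} = - 3 n$ ($q{\left(n,x \right)} = - 4 n + n = - 3 n$)
$g{\left(W,I \right)} = I W^{2}$
$q{\left(1,-5 \right)} - 106 g{\left(7,0 - -6 \right)} = \left(-3\right) 1 - 106 \left(0 - -6\right) 7^{2} = -3 - 106 \left(0 + 6\right) 49 = -3 - 106 \cdot 6 \cdot 49 = -3 - 31164 = -31167$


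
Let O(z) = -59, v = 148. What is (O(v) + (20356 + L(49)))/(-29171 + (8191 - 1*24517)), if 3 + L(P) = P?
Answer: -20343/45497 ≈ -0.44713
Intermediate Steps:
L(P) = -3 + P
(O(v) + (20356 + L(49)))/(-29171 + (8191 - 1*24517)) = (-59 + (20356 + (-3 + 49)))/(-29171 + (8191 - 1*24517)) = (-59 + (20356 + 46))/(-29171 + (8191 - 24517)) = (-59 + 20402)/(-29171 - 16326) = 20343/(-45497) = 20343*(-1/45497) = -20343/45497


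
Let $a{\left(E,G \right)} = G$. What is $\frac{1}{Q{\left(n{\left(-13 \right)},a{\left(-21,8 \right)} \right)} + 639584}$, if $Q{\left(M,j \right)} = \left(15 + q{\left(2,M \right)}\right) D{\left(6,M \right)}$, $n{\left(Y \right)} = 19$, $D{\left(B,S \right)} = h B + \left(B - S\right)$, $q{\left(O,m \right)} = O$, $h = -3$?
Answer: $\frac{1}{639057} \approx 1.5648 \cdot 10^{-6}$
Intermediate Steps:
$D{\left(B,S \right)} = - S - 2 B$ ($D{\left(B,S \right)} = - 3 B + \left(B - S\right) = - S - 2 B$)
$Q{\left(M,j \right)} = -204 - 17 M$ ($Q{\left(M,j \right)} = \left(15 + 2\right) \left(- M - 12\right) = 17 \left(- M - 12\right) = 17 \left(-12 - M\right) = -204 - 17 M$)
$\frac{1}{Q{\left(n{\left(-13 \right)},a{\left(-21,8 \right)} \right)} + 639584} = \frac{1}{\left(-204 - 323\right) + 639584} = \frac{1}{-527 + 639584} = \frac{1}{639057}$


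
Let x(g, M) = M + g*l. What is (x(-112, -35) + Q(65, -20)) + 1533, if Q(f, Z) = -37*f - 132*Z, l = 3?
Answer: 1397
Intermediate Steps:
x(g, M) = M + 3*g (x(g, M) = M + g*3 = M + 3*g)
Q(f, Z) = -132*Z - 37*f
(x(-112, -35) + Q(65, -20)) + 1533 = ((-35 + 3*(-112)) + (-132*(-20) - 37*65)) + 1533 = ((-35 - 336) + (2640 - 2405)) + 1533 = (-371 + 235) + 1533 = -136 + 1533 = 1397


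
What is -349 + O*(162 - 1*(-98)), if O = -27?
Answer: -7369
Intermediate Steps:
-349 + O*(162 - 1*(-98)) = -349 - 27*(162 - 1*(-98)) = -349 - 27*(162 + 98) = -349 - 27*260 = -349 - 7020 = -7369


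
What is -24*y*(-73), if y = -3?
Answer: -5256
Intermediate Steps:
-24*y*(-73) = -24*(-3)*(-73) = 72*(-73) = -5256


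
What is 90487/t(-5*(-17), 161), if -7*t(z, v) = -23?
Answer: 633409/23 ≈ 27540.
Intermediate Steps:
t(z, v) = 23/7 (t(z, v) = -⅐*(-23) = 23/7)
90487/t(-5*(-17), 161) = 90487/(23/7) = 90487*(7/23) = 633409/23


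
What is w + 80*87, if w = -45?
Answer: 6915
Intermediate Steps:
w + 80*87 = -45 + 80*87 = -45 + 6960 = 6915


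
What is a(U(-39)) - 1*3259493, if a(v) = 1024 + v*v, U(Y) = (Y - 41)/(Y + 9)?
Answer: -29326157/9 ≈ -3.2585e+6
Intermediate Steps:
U(Y) = (-41 + Y)/(9 + Y)
a(v) = 1024 + v²
a(U(-39)) - 1*3259493 = (1024 + ((-41 - 39)/(9 - 39))²) - 1*3259493 = (1024 + (-80/(-30))²) - 3259493 = (1024 + (-1/30*(-80))²) - 3259493 = (1024 + (8/3)²) - 3259493 = (1024 + 64/9) - 3259493 = 9280/9 - 3259493 = -29326157/9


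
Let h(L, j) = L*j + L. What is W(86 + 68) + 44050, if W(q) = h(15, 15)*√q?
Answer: 44050 + 240*√154 ≈ 47028.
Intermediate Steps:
h(L, j) = L + L*j
W(q) = 240*√q (W(q) = (15*(1 + 15))*√q = (15*16)*√q = 240*√q)
W(86 + 68) + 44050 = 240*√(86 + 68) + 44050 = 240*√154 + 44050 = 44050 + 240*√154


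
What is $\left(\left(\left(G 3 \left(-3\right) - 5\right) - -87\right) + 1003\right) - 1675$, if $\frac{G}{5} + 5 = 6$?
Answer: $-635$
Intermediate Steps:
$G = 5$ ($G = -25 + 5 \cdot 6 = -25 + 30 = 5$)
$\left(\left(\left(G 3 \left(-3\right) - 5\right) - -87\right) + 1003\right) - 1675 = \left(\left(\left(5 \cdot 3 \left(-3\right) - 5\right) - -87\right) + 1003\right) - 1675 = \left(\left(\left(5 \left(-9\right) - 5\right) + 87\right) + 1003\right) - 1675 = \left(\left(\left(-45 - 5\right) + 87\right) + 1003\right) - 1675 = \left(\left(-50 + 87\right) + 1003\right) - 1675 = \left(37 + 1003\right) - 1675 = 1040 - 1675 = -635$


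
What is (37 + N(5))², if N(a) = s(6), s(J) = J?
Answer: 1849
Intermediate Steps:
N(a) = 6
(37 + N(5))² = (37 + 6)² = 43² = 1849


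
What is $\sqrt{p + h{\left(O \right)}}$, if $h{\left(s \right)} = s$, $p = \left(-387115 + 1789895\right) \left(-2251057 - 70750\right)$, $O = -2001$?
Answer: $i \sqrt{3256984425461} \approx 1.8047 \cdot 10^{6} i$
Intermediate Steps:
$p = -3256984423460$ ($p = 1402780 \left(-2321807\right) = -3256984423460$)
$\sqrt{p + h{\left(O \right)}} = \sqrt{-3256984423460 - 2001} = \sqrt{-3256984425461} = i \sqrt{3256984425461}$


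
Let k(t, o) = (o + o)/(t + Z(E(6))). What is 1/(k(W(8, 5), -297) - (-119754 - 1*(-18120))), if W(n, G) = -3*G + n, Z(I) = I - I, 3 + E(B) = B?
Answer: 7/712032 ≈ 9.8310e-6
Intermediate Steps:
E(B) = -3 + B
Z(I) = 0
W(n, G) = n - 3*G
k(t, o) = 2*o/t (k(t, o) = (o + o)/(t + 0) = (2*o)/t = 2*o/t)
1/(k(W(8, 5), -297) - (-119754 - 1*(-18120))) = 1/(2*(-297)/(8 - 3*5) - (-119754 - 1*(-18120))) = 1/(2*(-297)/(8 - 15) - (-119754 + 18120)) = 1/(2*(-297)/(-7) - 1*(-101634)) = 1/(2*(-297)*(-⅐) + 101634) = 1/(594/7 + 101634) = 1/(712032/7) = 7/712032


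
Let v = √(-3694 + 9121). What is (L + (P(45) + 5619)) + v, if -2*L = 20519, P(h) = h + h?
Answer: -9101/2 + 9*√67 ≈ -4476.8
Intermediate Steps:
P(h) = 2*h
L = -20519/2 (L = -½*20519 = -20519/2 ≈ -10260.)
v = 9*√67 (v = √5427 = 9*√67 ≈ 73.668)
(L + (P(45) + 5619)) + v = (-20519/2 + (2*45 + 5619)) + 9*√67 = (-20519/2 + (90 + 5619)) + 9*√67 = (-20519/2 + 5709) + 9*√67 = -9101/2 + 9*√67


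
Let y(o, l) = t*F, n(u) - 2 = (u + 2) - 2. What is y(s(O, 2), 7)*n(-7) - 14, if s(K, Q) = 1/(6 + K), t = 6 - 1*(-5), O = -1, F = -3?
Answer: 151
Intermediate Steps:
t = 11 (t = 6 + 5 = 11)
n(u) = 2 + u (n(u) = 2 + ((u + 2) - 2) = 2 + ((2 + u) - 2) = 2 + u)
y(o, l) = -33 (y(o, l) = 11*(-3) = -33)
y(s(O, 2), 7)*n(-7) - 14 = -33*(2 - 7) - 14 = -33*(-5) - 14 = 165 - 14 = 151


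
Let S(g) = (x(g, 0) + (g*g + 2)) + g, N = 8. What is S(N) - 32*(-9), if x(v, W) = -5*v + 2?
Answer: 324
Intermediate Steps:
x(v, W) = 2 - 5*v
S(g) = 4 + g² - 4*g (S(g) = ((2 - 5*g) + (g*g + 2)) + g = ((2 - 5*g) + (g² + 2)) + g = ((2 - 5*g) + (2 + g²)) + g = (4 + g² - 5*g) + g = 4 + g² - 4*g)
S(N) - 32*(-9) = (4 + 8² - 4*8) - 32*(-9) = (4 + 64 - 32) + 288 = 36 + 288 = 324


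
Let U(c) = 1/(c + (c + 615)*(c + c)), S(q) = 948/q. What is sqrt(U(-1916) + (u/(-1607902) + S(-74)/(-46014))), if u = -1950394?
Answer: sqrt(150721070755760370852658377404951)/11145658358896374 ≈ 1.1015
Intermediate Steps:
U(c) = 1/(c + 2*c*(615 + c)) (U(c) = 1/(c + (615 + c)*(2*c)) = 1/(c + 2*c*(615 + c)))
sqrt(U(-1916) + (u/(-1607902) + S(-74)/(-46014))) = sqrt(1/((-1916)*(1231 + 2*(-1916))) + (-1950394/(-1607902) + (948/(-74))/(-46014))) = sqrt(-1/(1916*(1231 - 3832)) + (-1950394*(-1/1607902) + (948*(-1/74))*(-1/46014))) = sqrt(-1/1916/(-2601) + (975197/803951 - 474/37*(-1/46014))) = sqrt(-1/1916*(-1/2601) + (975197/803951 + 79/283753)) = sqrt(1/4983516 + 276778586470/228123508103) = sqrt(1379330742254136623/1136857152607430148) = sqrt(150721070755760370852658377404951)/11145658358896374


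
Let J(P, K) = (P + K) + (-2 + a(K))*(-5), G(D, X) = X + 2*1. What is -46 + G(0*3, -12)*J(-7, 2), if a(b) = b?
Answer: 4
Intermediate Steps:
G(D, X) = 2 + X (G(D, X) = X + 2 = 2 + X)
J(P, K) = 10 + P - 4*K (J(P, K) = (P + K) + (-2 + K)*(-5) = (K + P) + (10 - 5*K) = 10 + P - 4*K)
-46 + G(0*3, -12)*J(-7, 2) = -46 + (2 - 12)*(10 - 7 - 4*2) = -46 - 10*(10 - 7 - 8) = -46 - 10*(-5) = -46 + 50 = 4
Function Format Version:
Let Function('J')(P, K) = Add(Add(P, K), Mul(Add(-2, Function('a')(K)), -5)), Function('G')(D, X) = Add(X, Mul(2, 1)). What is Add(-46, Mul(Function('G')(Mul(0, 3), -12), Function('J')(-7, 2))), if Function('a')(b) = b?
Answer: 4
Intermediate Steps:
Function('G')(D, X) = Add(2, X) (Function('G')(D, X) = Add(X, 2) = Add(2, X))
Function('J')(P, K) = Add(10, P, Mul(-4, K)) (Function('J')(P, K) = Add(Add(P, K), Mul(Add(-2, K), -5)) = Add(Add(K, P), Add(10, Mul(-5, K))) = Add(10, P, Mul(-4, K)))
Add(-46, Mul(Function('G')(Mul(0, 3), -12), Function('J')(-7, 2))) = Add(-46, Mul(Add(2, -12), Add(10, -7, Mul(-4, 2)))) = Add(-46, Mul(-10, Add(10, -7, -8))) = Add(-46, Mul(-10, -5)) = Add(-46, 50) = 4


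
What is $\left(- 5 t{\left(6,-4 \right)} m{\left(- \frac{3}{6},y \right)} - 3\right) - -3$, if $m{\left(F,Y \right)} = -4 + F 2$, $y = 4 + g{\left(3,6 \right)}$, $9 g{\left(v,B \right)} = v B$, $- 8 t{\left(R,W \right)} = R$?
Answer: $- \frac{75}{4} \approx -18.75$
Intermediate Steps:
$t{\left(R,W \right)} = - \frac{R}{8}$
$g{\left(v,B \right)} = \frac{B v}{9}$ ($g{\left(v,B \right)} = \frac{v B}{9} = \frac{B v}{9}$)
$y = 6$ ($y = 4 + \frac{1}{9} \cdot 6 \cdot 3 = 4 + 2 = 6$)
$m{\left(F,Y \right)} = -4 + 2 F$
$\left(- 5 t{\left(6,-4 \right)} m{\left(- \frac{3}{6},y \right)} - 3\right) - -3 = \left(- 5 \left(\left(- \frac{1}{8}\right) 6\right) \left(-4 + 2 \left(- \frac{3}{6}\right)\right) - 3\right) - -3 = \left(\left(-5\right) \left(- \frac{3}{4}\right) \left(-4 + 2 \left(\left(-3\right) \frac{1}{6}\right)\right) - 3\right) + 3 = \left(\frac{15 \left(-4 + 2 \left(- \frac{1}{2}\right)\right)}{4} - 3\right) + 3 = \left(\frac{15 \left(-4 - 1\right)}{4} - 3\right) + 3 = \left(\frac{15}{4} \left(-5\right) - 3\right) + 3 = \left(- \frac{75}{4} - 3\right) + 3 = - \frac{87}{4} + 3 = - \frac{75}{4}$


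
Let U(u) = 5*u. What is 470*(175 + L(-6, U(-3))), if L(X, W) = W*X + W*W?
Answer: 230300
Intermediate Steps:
L(X, W) = W**2 + W*X (L(X, W) = W*X + W**2 = W**2 + W*X)
470*(175 + L(-6, U(-3))) = 470*(175 + (5*(-3))*(5*(-3) - 6)) = 470*(175 - 15*(-15 - 6)) = 470*(175 - 15*(-21)) = 470*(175 + 315) = 470*490 = 230300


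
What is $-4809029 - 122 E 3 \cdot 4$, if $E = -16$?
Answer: $-4785605$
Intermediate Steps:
$-4809029 - 122 E 3 \cdot 4 = -4809029 - 122 \left(-16\right) 3 \cdot 4 = -4809029 - \left(-1952\right) 12 = -4809029 - -23424 = -4809029 + 23424 = -4785605$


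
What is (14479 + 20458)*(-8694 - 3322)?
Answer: -419802992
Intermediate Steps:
(14479 + 20458)*(-8694 - 3322) = 34937*(-12016) = -419802992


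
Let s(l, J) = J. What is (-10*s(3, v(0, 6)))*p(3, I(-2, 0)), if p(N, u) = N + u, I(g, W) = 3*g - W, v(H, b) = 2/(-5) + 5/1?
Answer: 138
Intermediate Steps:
v(H, b) = 23/5 (v(H, b) = 2*(-1/5) + 5*1 = -2/5 + 5 = 23/5)
I(g, W) = -W + 3*g
(-10*s(3, v(0, 6)))*p(3, I(-2, 0)) = (-10*23/5)*(3 + (-1*0 + 3*(-2))) = -46*(3 + (0 - 6)) = -46*(3 - 6) = -46*(-3) = 138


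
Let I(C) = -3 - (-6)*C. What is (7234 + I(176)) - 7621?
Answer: 666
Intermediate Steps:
I(C) = -3 + 6*C
(7234 + I(176)) - 7621 = (7234 + (-3 + 6*176)) - 7621 = (7234 + (-3 + 1056)) - 7621 = (7234 + 1053) - 7621 = 8287 - 7621 = 666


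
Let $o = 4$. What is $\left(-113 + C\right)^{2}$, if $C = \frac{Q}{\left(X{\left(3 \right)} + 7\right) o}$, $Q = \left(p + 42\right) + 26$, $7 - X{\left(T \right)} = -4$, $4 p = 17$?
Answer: $\frac{1040385025}{82944} \approx 12543.0$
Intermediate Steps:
$p = \frac{17}{4}$ ($p = \frac{1}{4} \cdot 17 = \frac{17}{4} \approx 4.25$)
$X{\left(T \right)} = 11$ ($X{\left(T \right)} = 7 - -4 = 7 + 4 = 11$)
$Q = \frac{289}{4}$ ($Q = \left(\frac{17}{4} + 42\right) + 26 = \frac{185}{4} + 26 = \frac{289}{4} \approx 72.25$)
$C = \frac{289}{288}$ ($C = \frac{289}{4 \left(11 + 7\right) 4} = \frac{289}{4 \cdot 18 \cdot 4} = \frac{289}{4 \cdot 72} = \frac{289}{4} \cdot \frac{1}{72} = \frac{289}{288} \approx 1.0035$)
$\left(-113 + C\right)^{2} = \left(-113 + \frac{289}{288}\right)^{2} = \left(- \frac{32255}{288}\right)^{2} = \frac{1040385025}{82944}$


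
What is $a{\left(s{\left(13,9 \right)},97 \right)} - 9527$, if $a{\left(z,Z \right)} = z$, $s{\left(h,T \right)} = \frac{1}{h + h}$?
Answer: $- \frac{247701}{26} \approx -9527.0$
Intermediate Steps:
$s{\left(h,T \right)} = \frac{1}{2 h}$
$a{\left(s{\left(13,9 \right)},97 \right)} - 9527 = \frac{1}{2 \cdot 13} - 9527 = \frac{1}{2} \cdot \frac{1}{13} - 9527 = \frac{1}{26} - 9527 = - \frac{247701}{26}$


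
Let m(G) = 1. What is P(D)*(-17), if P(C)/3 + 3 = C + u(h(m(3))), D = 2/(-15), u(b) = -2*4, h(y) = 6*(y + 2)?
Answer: 2839/5 ≈ 567.80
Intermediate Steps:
h(y) = 12 + 6*y (h(y) = 6*(2 + y) = 12 + 6*y)
u(b) = -8
D = -2/15 (D = 2*(-1/15) = -2/15 ≈ -0.13333)
P(C) = -33 + 3*C (P(C) = -9 + 3*(C - 8) = -9 + 3*(-8 + C) = -9 + (-24 + 3*C) = -33 + 3*C)
P(D)*(-17) = (-33 + 3*(-2/15))*(-17) = (-33 - ⅖)*(-17) = -167/5*(-17) = 2839/5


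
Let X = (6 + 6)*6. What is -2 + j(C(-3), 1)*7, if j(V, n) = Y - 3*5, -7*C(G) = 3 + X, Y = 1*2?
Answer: -93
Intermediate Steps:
Y = 2
X = 72 (X = 12*6 = 72)
C(G) = -75/7 (C(G) = -(3 + 72)/7 = -⅐*75 = -75/7)
j(V, n) = -13 (j(V, n) = 2 - 3*5 = 2 - 15 = -13)
-2 + j(C(-3), 1)*7 = -2 - 13*7 = -2 - 91 = -93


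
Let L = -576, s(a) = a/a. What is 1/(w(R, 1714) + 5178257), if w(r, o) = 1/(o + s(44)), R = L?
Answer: 1715/8880710756 ≈ 1.9312e-7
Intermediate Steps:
s(a) = 1
R = -576
w(r, o) = 1/(1 + o) (w(r, o) = 1/(o + 1) = 1/(1 + o))
1/(w(R, 1714) + 5178257) = 1/(1/(1 + 1714) + 5178257) = 1/(1/1715 + 5178257) = 1/(8880710756/1715) = 1715/8880710756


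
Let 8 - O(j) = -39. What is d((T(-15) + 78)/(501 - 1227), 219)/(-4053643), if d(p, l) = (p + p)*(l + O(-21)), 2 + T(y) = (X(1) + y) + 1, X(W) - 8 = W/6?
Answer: 55993/4414417227 ≈ 1.2684e-5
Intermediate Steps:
X(W) = 8 + W/6
O(j) = 47 (O(j) = 8 - 1*(-39) = 8 + 39 = 47)
T(y) = 43/6 + y (T(y) = -2 + (((8 + (1/6)*1) + y) + 1) = -2 + (((8 + 1/6) + y) + 1) = -2 + ((49/6 + y) + 1) = -2 + (55/6 + y) = 43/6 + y)
d(p, l) = 2*p*(47 + l) (d(p, l) = (p + p)*(l + 47) = (2*p)*(47 + l) = 2*p*(47 + l))
d((T(-15) + 78)/(501 - 1227), 219)/(-4053643) = (2*(((43/6 - 15) + 78)/(501 - 1227))*(47 + 219))/(-4053643) = (2*((-47/6 + 78)/(-726))*266)*(-1/4053643) = (2*((421/6)*(-1/726))*266)*(-1/4053643) = (2*(-421/4356)*266)*(-1/4053643) = -55993/1089*(-1/4053643) = 55993/4414417227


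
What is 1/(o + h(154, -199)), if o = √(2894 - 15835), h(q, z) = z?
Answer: -199/52542 - I*√12941/52542 ≈ -0.0037874 - 0.0021651*I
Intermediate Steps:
o = I*√12941 (o = √(-12941) = I*√12941 ≈ 113.76*I)
1/(o + h(154, -199)) = 1/(I*√12941 - 199) = 1/(-199 + I*√12941)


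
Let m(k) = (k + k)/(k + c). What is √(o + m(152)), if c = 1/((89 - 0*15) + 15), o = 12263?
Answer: √3065323727847/15809 ≈ 110.75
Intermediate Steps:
c = 1/104 (c = 1/((89 - 1*0) + 15) = 1/((89 + 0) + 15) = 1/(89 + 15) = 1/104 ≈ 0.0096154)
m(k) = 2*k/(1/104 + k) (m(k) = (k + k)/(k + 1/104) = (2*k)/(1/104 + k) = 2*k/(1/104 + k))
√(o + m(152)) = √(12263 + 208*152/(1 + 104*152)) = √(12263 + 208*152/(1 + 15808)) = √(12263 + 208*152/15809) = √(12263 + 208*152*(1/15809)) = √(12263 + 31616/15809) = √(193897383/15809) = √3065323727847/15809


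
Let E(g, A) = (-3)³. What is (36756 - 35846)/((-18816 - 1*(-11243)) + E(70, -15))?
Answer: -91/760 ≈ -0.11974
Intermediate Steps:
E(g, A) = -27
(36756 - 35846)/((-18816 - 1*(-11243)) + E(70, -15)) = (36756 - 35846)/((-18816 - 1*(-11243)) - 27) = 910/((-18816 + 11243) - 27) = 910/(-7573 - 27) = 910/(-7600) = 910*(-1/7600) = -91/760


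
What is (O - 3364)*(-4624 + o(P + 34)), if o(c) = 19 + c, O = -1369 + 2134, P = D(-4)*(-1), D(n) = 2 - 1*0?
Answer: 11885227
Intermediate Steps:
D(n) = 2 (D(n) = 2 + 0 = 2)
P = -2 (P = 2*(-1) = -2)
O = 765
(O - 3364)*(-4624 + o(P + 34)) = (765 - 3364)*(-4624 + (19 + (-2 + 34))) = -2599*(-4624 + (19 + 32)) = -2599*(-4624 + 51) = -2599*(-4573) = 11885227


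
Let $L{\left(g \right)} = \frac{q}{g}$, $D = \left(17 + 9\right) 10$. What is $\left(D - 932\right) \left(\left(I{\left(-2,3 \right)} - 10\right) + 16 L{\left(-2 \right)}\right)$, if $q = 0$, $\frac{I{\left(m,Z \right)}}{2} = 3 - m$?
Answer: $0$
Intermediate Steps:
$I{\left(m,Z \right)} = 6 - 2 m$ ($I{\left(m,Z \right)} = 2 \left(3 - m\right) = 6 - 2 m$)
$D = 260$ ($D = 26 \cdot 10 = 260$)
$L{\left(g \right)} = 0$ ($L{\left(g \right)} = \frac{0}{g} = 0$)
$\left(D - 932\right) \left(\left(I{\left(-2,3 \right)} - 10\right) + 16 L{\left(-2 \right)}\right) = \left(260 - 932\right) \left(\left(\left(6 - -4\right) - 10\right) + 16 \cdot 0\right) = - 672 \left(\left(\left(6 + 4\right) - 10\right) + 0\right) = - 672 \left(\left(10 - 10\right) + 0\right) = - 672 \left(0 + 0\right) = \left(-672\right) 0 = 0$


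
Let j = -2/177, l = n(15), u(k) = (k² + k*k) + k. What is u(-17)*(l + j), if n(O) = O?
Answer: 496111/59 ≈ 8408.7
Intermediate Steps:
u(k) = k + 2*k² (u(k) = (k² + k²) + k = 2*k² + k = k + 2*k²)
l = 15
j = -2/177 (j = -2*1/177 = -2/177 ≈ -0.011299)
u(-17)*(l + j) = (-17*(1 + 2*(-17)))*(15 - 2/177) = -17*(1 - 34)*(2653/177) = -17*(-33)*(2653/177) = 561*(2653/177) = 496111/59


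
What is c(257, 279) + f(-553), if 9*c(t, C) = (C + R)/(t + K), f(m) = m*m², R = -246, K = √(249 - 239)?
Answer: -33504036791282/198117 - 11*√10/198117 ≈ -1.6911e+8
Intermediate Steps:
K = √10 ≈ 3.1623
f(m) = m³
c(t, C) = (-246 + C)/(9*(t + √10)) (c(t, C) = ((C - 246)/(t + √10))/9 = ((-246 + C)/(t + √10))/9 = (-246 + C)/(9*(t + √10)))
c(257, 279) + f(-553) = (-246 + 279)/(9*(257 + √10)) + (-553)³ = (⅑)*33/(257 + √10) - 169112377 = 11/(3*(257 + √10)) - 169112377 = -169112377 + 11/(3*(257 + √10))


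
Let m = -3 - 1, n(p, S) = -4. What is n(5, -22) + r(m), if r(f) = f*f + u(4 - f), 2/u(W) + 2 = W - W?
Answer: 11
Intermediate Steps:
u(W) = -1 (u(W) = 2/(-2 + (W - W)) = 2/(-2 + 0) = 2/(-2) = 2*(-½) = -1)
m = -4
r(f) = -1 + f² (r(f) = f*f - 1 = f² - 1 = -1 + f²)
n(5, -22) + r(m) = -4 + (-1 + (-4)²) = -4 + (-1 + 16) = -4 + 15 = 11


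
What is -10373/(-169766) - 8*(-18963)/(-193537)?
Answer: -23746621963/32856002342 ≈ -0.72275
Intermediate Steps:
-10373/(-169766) - 8*(-18963)/(-193537) = -10373*(-1/169766) + 151704*(-1/193537) = 10373/169766 - 151704/193537 = -23746621963/32856002342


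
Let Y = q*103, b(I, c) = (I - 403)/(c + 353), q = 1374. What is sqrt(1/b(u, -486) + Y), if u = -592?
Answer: sqrt(140110450385)/995 ≈ 376.19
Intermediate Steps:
b(I, c) = (-403 + I)/(353 + c)
Y = 141522 (Y = 1374*103 = 141522)
sqrt(1/b(u, -486) + Y) = sqrt(1/((-403 - 592)/(353 - 486)) + 141522) = sqrt(1/(-995/(-133)) + 141522) = sqrt(1/(-1/133*(-995)) + 141522) = sqrt(1/(995/133) + 141522) = sqrt(133/995 + 141522) = sqrt(140814523/995) = sqrt(140110450385)/995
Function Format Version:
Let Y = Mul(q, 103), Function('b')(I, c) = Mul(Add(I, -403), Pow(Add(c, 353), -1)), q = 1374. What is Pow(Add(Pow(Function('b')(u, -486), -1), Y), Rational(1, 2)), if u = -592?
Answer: Mul(Rational(1, 995), Pow(140110450385, Rational(1, 2))) ≈ 376.19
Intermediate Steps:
Function('b')(I, c) = Mul(Pow(Add(353, c), -1), Add(-403, I)) (Function('b')(I, c) = Mul(Add(-403, I), Pow(Add(353, c), -1)) = Mul(Pow(Add(353, c), -1), Add(-403, I)))
Y = 141522 (Y = Mul(1374, 103) = 141522)
Pow(Add(Pow(Function('b')(u, -486), -1), Y), Rational(1, 2)) = Pow(Add(Pow(Mul(Pow(Add(353, -486), -1), Add(-403, -592)), -1), 141522), Rational(1, 2)) = Pow(Add(Pow(Mul(Pow(-133, -1), -995), -1), 141522), Rational(1, 2)) = Pow(Add(Pow(Mul(Rational(-1, 133), -995), -1), 141522), Rational(1, 2)) = Pow(Add(Pow(Rational(995, 133), -1), 141522), Rational(1, 2)) = Pow(Add(Rational(133, 995), 141522), Rational(1, 2)) = Pow(Rational(140814523, 995), Rational(1, 2)) = Mul(Rational(1, 995), Pow(140110450385, Rational(1, 2)))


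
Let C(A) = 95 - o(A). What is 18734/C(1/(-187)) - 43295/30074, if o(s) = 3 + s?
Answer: 104612090617/517423170 ≈ 202.18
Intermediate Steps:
C(A) = 92 - A (C(A) = 95 - (3 + A) = 95 + (-3 - A) = 92 - A)
18734/C(1/(-187)) - 43295/30074 = 18734/(92 - 1/(-187)) - 43295/30074 = 18734/(92 - 1*(-1/187)) - 43295*1/30074 = 18734/(92 + 1/187) - 43295/30074 = 18734/(17205/187) - 43295/30074 = 18734*(187/17205) - 43295/30074 = 3503258/17205 - 43295/30074 = 104612090617/517423170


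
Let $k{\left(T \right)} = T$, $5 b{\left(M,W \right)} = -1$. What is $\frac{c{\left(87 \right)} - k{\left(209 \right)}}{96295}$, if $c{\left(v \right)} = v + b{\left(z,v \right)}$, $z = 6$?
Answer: $- \frac{611}{481475} \approx -0.001269$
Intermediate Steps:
$b{\left(M,W \right)} = - \frac{1}{5}$ ($b{\left(M,W \right)} = \frac{1}{5} \left(-1\right) = - \frac{1}{5}$)
$c{\left(v \right)} = - \frac{1}{5} + v$ ($c{\left(v \right)} = v - \frac{1}{5} = - \frac{1}{5} + v$)
$\frac{c{\left(87 \right)} - k{\left(209 \right)}}{96295} = \frac{\left(- \frac{1}{5} + 87\right) - 209}{96295} = \left(\frac{434}{5} - 209\right) \frac{1}{96295} = \left(- \frac{611}{5}\right) \frac{1}{96295} = - \frac{611}{481475}$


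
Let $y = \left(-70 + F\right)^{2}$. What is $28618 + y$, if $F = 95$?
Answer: $29243$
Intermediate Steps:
$y = 625$ ($y = \left(-70 + 95\right)^{2} = 25^{2} = 625$)
$28618 + y = 28618 + 625 = 29243$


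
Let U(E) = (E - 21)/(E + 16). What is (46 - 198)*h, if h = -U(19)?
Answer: -304/35 ≈ -8.6857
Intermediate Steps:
U(E) = (-21 + E)/(16 + E)
h = 2/35 (h = -(-21 + 19)/(16 + 19) = -(-2)/35 = -1*(-2/35) = 2/35 ≈ 0.057143)
(46 - 198)*h = (46 - 198)*(2/35) = -152*2/35 = -304/35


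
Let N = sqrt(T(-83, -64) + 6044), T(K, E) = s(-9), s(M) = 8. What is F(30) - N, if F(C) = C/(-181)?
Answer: -30/181 - 2*sqrt(1513) ≈ -77.960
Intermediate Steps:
T(K, E) = 8
F(C) = -C/181 (F(C) = C*(-1/181) = -C/181)
N = 2*sqrt(1513) (N = sqrt(8 + 6044) = sqrt(6052) = 2*sqrt(1513) ≈ 77.795)
F(30) - N = -1/181*30 - 2*sqrt(1513) = -30/181 - 2*sqrt(1513)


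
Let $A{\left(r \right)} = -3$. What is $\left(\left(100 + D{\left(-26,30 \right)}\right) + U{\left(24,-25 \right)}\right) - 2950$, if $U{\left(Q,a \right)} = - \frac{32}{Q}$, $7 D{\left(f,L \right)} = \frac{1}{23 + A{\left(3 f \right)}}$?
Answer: $- \frac{1197557}{420} \approx -2851.3$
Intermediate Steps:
$D{\left(f,L \right)} = \frac{1}{140}$ ($D{\left(f,L \right)} = \frac{1}{7 \left(23 - 3\right)} = \frac{1}{7 \cdot 20} = \frac{1}{7} \cdot \frac{1}{20} = \frac{1}{140}$)
$\left(\left(100 + D{\left(-26,30 \right)}\right) + U{\left(24,-25 \right)}\right) - 2950 = \left(\left(100 + \frac{1}{140}\right) - \frac{32}{24}\right) - 2950 = \left(\frac{14001}{140} - \frac{4}{3}\right) - 2950 = \frac{41443}{420} - 2950 = - \frac{1197557}{420}$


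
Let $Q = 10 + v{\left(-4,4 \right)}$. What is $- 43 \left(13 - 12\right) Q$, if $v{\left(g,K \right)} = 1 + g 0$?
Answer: $-473$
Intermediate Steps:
$v{\left(g,K \right)} = 1$ ($v{\left(g,K \right)} = 1 + 0 = 1$)
$Q = 11$ ($Q = 10 + 1 = 11$)
$- 43 \left(13 - 12\right) Q = - 43 \left(13 - 12\right) 11 = \left(-43\right) 1 \cdot 11 = \left(-43\right) 11 = -473$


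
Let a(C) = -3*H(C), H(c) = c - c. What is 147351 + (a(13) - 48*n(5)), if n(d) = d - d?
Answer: 147351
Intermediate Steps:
n(d) = 0
H(c) = 0
a(C) = 0 (a(C) = -3*0 = 0)
147351 + (a(13) - 48*n(5)) = 147351 + (0 - 48*0) = 147351 + (0 + 0) = 147351 + 0 = 147351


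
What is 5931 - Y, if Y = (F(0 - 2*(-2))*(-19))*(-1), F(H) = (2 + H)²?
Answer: 5247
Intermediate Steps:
Y = 684 (Y = ((2 + (0 - 2*(-2)))²*(-19))*(-1) = ((2 + (0 + 4))²*(-19))*(-1) = ((2 + 4)²*(-19))*(-1) = (6²*(-19))*(-1) = (36*(-19))*(-1) = -684*(-1) = 684)
5931 - Y = 5931 - 1*684 = 5931 - 684 = 5247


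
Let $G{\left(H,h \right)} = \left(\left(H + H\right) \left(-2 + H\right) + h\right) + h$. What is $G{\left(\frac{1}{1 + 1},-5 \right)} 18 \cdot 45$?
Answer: $-9315$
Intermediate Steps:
$G{\left(H,h \right)} = 2 h + 2 H \left(-2 + H\right)$ ($G{\left(H,h \right)} = \left(2 H \left(-2 + H\right) + h\right) + h = \left(h + 2 H \left(-2 + H\right)\right) + h = 2 h + 2 H \left(-2 + H\right)$)
$G{\left(\frac{1}{1 + 1},-5 \right)} 18 \cdot 45 = \left(- \frac{4}{1 + 1} + 2 \left(-5\right) + 2 \left(\frac{1}{1 + 1}\right)^{2}\right) 18 \cdot 45 = \left(- \frac{4}{2} - 10 + 2 \left(\frac{1}{2}\right)^{2}\right) 18 \cdot 45 = \left(\left(-4\right) \frac{1}{2} - 10 + \frac{2}{4}\right) 18 \cdot 45 = \left(-2 - 10 + 2 \cdot \frac{1}{4}\right) 18 \cdot 45 = \left(-2 - 10 + \frac{1}{2}\right) 18 \cdot 45 = \left(- \frac{23}{2}\right) 18 \cdot 45 = \left(-207\right) 45 = -9315$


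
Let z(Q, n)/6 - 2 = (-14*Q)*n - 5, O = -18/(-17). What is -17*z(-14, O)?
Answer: -20862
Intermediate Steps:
O = 18/17 (O = -18*(-1/17) = 18/17 ≈ 1.0588)
z(Q, n) = -18 - 84*Q*n (z(Q, n) = 12 + 6*((-14*Q)*n - 5) = 12 + 6*(-14*Q*n - 5) = 12 + 6*(-5 - 14*Q*n) = 12 + (-30 - 84*Q*n) = -18 - 84*Q*n)
-17*z(-14, O) = -17*(-18 - 84*(-14)*18/17) = -17*(-18 + 21168/17) = -17*20862/17 = -20862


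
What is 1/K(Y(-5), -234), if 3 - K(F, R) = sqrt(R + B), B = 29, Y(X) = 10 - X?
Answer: 3/214 + I*sqrt(205)/214 ≈ 0.014019 + 0.066906*I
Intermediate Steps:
K(F, R) = 3 - sqrt(29 + R) (K(F, R) = 3 - sqrt(R + 29) = 3 - sqrt(29 + R))
1/K(Y(-5), -234) = 1/(3 - sqrt(29 - 234)) = 1/(3 - sqrt(-205)) = 1/(3 - I*sqrt(205))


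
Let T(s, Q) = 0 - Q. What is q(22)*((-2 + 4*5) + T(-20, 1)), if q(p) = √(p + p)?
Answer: 34*√11 ≈ 112.77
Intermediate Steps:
T(s, Q) = -Q
q(p) = √2*√p (q(p) = √(2*p) = √2*√p)
q(22)*((-2 + 4*5) + T(-20, 1)) = (√2*√22)*((-2 + 4*5) - 1*1) = (2*√11)*((-2 + 20) - 1) = (2*√11)*(18 - 1) = (2*√11)*17 = 34*√11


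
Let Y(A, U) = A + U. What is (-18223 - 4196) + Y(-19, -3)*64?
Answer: -23827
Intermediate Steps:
(-18223 - 4196) + Y(-19, -3)*64 = (-18223 - 4196) + (-19 - 3)*64 = -22419 - 22*64 = -22419 - 1408 = -23827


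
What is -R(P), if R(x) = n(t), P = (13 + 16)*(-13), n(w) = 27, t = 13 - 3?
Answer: -27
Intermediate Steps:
t = 10
P = -377 (P = 29*(-13) = -377)
R(x) = 27
-R(P) = -1*27 = -27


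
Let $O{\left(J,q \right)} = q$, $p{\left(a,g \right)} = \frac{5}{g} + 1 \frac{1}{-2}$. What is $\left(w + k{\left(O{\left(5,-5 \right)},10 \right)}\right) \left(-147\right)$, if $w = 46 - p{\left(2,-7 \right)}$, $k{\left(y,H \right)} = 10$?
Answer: $- \frac{16821}{2} \approx -8410.5$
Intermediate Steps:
$p{\left(a,g \right)} = - \frac{1}{2} + \frac{5}{g}$ ($p{\left(a,g \right)} = \frac{5}{g} + 1 \left(- \frac{1}{2}\right) = \frac{5}{g} - \frac{1}{2} = - \frac{1}{2} + \frac{5}{g}$)
$w = \frac{661}{14}$ ($w = 46 - \frac{10 - -7}{2 \left(-7\right)} = 46 - \frac{1}{2} \left(- \frac{1}{7}\right) \left(10 + 7\right) = 46 - \frac{1}{2} \left(- \frac{1}{7}\right) 17 = 46 - - \frac{17}{14} = 46 + \frac{17}{14} = \frac{661}{14} \approx 47.214$)
$\left(w + k{\left(O{\left(5,-5 \right)},10 \right)}\right) \left(-147\right) = \left(\frac{661}{14} + 10\right) \left(-147\right) = \frac{801}{14} \left(-147\right) = - \frac{16821}{2}$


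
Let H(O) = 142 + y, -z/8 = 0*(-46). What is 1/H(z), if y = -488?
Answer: -1/346 ≈ -0.0028902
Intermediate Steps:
z = 0 (z = -0*(-46) = -8*0 = 0)
H(O) = -346 (H(O) = 142 - 488 = -346)
1/H(z) = 1/(-346) = -1/346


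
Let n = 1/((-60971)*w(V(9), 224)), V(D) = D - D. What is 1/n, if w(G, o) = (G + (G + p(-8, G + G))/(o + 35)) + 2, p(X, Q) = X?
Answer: -31095210/259 ≈ -1.2006e+5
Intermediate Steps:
V(D) = 0
w(G, o) = 2 + G + (-8 + G)/(35 + o) (w(G, o) = (G + (G - 8)/(o + 35)) + 2 = (G + (-8 + G)/(35 + o)) + 2 = 2 + G + (-8 + G)/(35 + o))
n = -259/31095210 (n = 1/((-60971)*(((62 + 2*224 + 36*0 + 0*224)/(35 + 224)))) = -259/(62 + 448 + 0 + 0)/60971 = -1/(60971*((1/259)*510)) = -1/(60971*510/259) = -1/60971*259/510 = -259/31095210 ≈ -8.3293e-6)
1/n = 1/(-259/31095210) = -31095210/259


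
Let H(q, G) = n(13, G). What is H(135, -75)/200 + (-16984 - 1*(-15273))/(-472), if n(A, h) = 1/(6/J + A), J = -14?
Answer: 63807/17600 ≈ 3.6254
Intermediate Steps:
n(A, h) = 1/(-3/7 + A) (n(A, h) = 1/(6/(-14) + A) = 1/(6*(-1/14) + A) = 1/(-3/7 + A))
H(q, G) = 7/88 (H(q, G) = 7/(-3 + 7*13) = 7/(-3 + 91) = 7/88)
H(135, -75)/200 + (-16984 - 1*(-15273))/(-472) = (7/88)/200 + (-16984 - 1*(-15273))/(-472) = (7/88)*(1/200) + (-16984 + 15273)*(-1/472) = 7/17600 - 1711*(-1/472) = 7/17600 + 29/8 = 63807/17600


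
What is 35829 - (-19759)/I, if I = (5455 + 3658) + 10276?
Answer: 694708240/19389 ≈ 35830.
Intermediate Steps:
I = 19389 (I = 9113 + 10276 = 19389)
35829 - (-19759)/I = 35829 - (-19759)/19389 = 35829 - 1*(-19759/19389) = 35829 + 19759/19389 = 694708240/19389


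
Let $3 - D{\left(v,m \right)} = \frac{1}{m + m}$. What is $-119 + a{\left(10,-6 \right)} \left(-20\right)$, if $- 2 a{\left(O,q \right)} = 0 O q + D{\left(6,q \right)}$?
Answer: $- \frac{529}{6} \approx -88.167$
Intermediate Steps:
$D{\left(v,m \right)} = 3 - \frac{1}{2 m}$ ($D{\left(v,m \right)} = 3 - \frac{1}{m + m} = 3 - \frac{1}{2 m}$)
$a{\left(O,q \right)} = - \frac{3}{2} + \frac{1}{4 q}$ ($a{\left(O,q \right)} = - \frac{0 O q + \left(3 - \frac{1}{2 q}\right)}{2} = - \frac{0 q + \left(3 - \frac{1}{2 q}\right)}{2} = - \frac{0 + \left(3 - \frac{1}{2 q}\right)}{2} = - \frac{3 - \frac{1}{2 q}}{2} = - \frac{3}{2} + \frac{1}{4 q}$)
$-119 + a{\left(10,-6 \right)} \left(-20\right) = -119 + \frac{1 - -36}{4 \left(-6\right)} \left(-20\right) = -119 + \frac{1}{4} \left(- \frac{1}{6}\right) \left(1 + 36\right) \left(-20\right) = -119 + \frac{1}{4} \left(- \frac{1}{6}\right) 37 \left(-20\right) = -119 - - \frac{185}{6} = -119 + \frac{185}{6} = - \frac{529}{6}$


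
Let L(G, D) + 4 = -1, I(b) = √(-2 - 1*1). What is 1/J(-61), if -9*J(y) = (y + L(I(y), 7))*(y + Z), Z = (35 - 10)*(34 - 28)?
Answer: 3/1958 ≈ 0.0015322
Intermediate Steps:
I(b) = I*√3 (I(b) = √(-2 - 1) = √(-3) = I*√3)
L(G, D) = -5 (L(G, D) = -4 - 1 = -5)
Z = 150 (Z = 25*6 = 150)
J(y) = -(-5 + y)*(150 + y)/9 (J(y) = -(y - 5)*(y + 150)/9 = -(-5 + y)*(150 + y)/9)
1/J(-61) = 1/(250/3 - 145/9*(-61) - ⅑*(-61)²) = 1/(250/3 + 8845/9 - ⅑*3721) = 1/(250/3 + 8845/9 - 3721/9) = 1/(1958/3) = 3/1958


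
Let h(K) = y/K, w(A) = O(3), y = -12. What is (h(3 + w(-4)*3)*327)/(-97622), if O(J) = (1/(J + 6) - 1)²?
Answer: 52974/7077595 ≈ 0.0074847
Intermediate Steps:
O(J) = (-1 + 1/(6 + J))² (O(J) = (1/(6 + J) - 1)² = (-1 + 1/(6 + J))²)
w(A) = 64/81 (w(A) = (5 + 3)²/(6 + 3)² = 8²/9² = 64*(1/81) = 64/81)
h(K) = -12/K
(h(3 + w(-4)*3)*327)/(-97622) = (-12/(3 + (64/81)*3)*327)/(-97622) = (-12/(3 + 64/27)*327)*(-1/97622) = (-12/145/27*327)*(-1/97622) = (-12*27/145*327)*(-1/97622) = -324/145*327*(-1/97622) = -105948/145*(-1/97622) = 52974/7077595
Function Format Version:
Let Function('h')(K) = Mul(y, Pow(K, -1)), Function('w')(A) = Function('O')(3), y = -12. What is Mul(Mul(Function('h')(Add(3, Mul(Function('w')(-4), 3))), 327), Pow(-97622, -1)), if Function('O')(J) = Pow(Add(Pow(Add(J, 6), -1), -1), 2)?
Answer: Rational(52974, 7077595) ≈ 0.0074847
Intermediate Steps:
Function('O')(J) = Pow(Add(-1, Pow(Add(6, J), -1)), 2) (Function('O')(J) = Pow(Add(Pow(Add(6, J), -1), -1), 2) = Pow(Add(-1, Pow(Add(6, J), -1)), 2))
Function('w')(A) = Rational(64, 81) (Function('w')(A) = Mul(Pow(Add(5, 3), 2), Pow(Add(6, 3), -2)) = Mul(Pow(8, 2), Pow(9, -2)) = Mul(64, Rational(1, 81)) = Rational(64, 81))
Function('h')(K) = Mul(-12, Pow(K, -1))
Mul(Mul(Function('h')(Add(3, Mul(Function('w')(-4), 3))), 327), Pow(-97622, -1)) = Mul(Mul(Mul(-12, Pow(Add(3, Mul(Rational(64, 81), 3)), -1)), 327), Pow(-97622, -1)) = Mul(Mul(Mul(-12, Pow(Add(3, Rational(64, 27)), -1)), 327), Rational(-1, 97622)) = Mul(Mul(Mul(-12, Pow(Rational(145, 27), -1)), 327), Rational(-1, 97622)) = Mul(Mul(Mul(-12, Rational(27, 145)), 327), Rational(-1, 97622)) = Mul(Mul(Rational(-324, 145), 327), Rational(-1, 97622)) = Mul(Rational(-105948, 145), Rational(-1, 97622)) = Rational(52974, 7077595)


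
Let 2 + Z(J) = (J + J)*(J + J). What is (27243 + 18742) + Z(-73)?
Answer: 67299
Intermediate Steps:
Z(J) = -2 + 4*J**2 (Z(J) = -2 + (J + J)*(J + J) = -2 + (2*J)*(2*J) = -2 + 4*J**2)
(27243 + 18742) + Z(-73) = (27243 + 18742) + (-2 + 4*(-73)**2) = 45985 + (-2 + 4*5329) = 45985 + (-2 + 21316) = 45985 + 21314 = 67299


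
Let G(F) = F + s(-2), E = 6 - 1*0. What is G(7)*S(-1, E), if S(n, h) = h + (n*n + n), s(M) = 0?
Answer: 42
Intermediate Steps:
E = 6 (E = 6 + 0 = 6)
G(F) = F (G(F) = F + 0 = F)
S(n, h) = h + n + n² (S(n, h) = h + (n² + n) = h + (n + n²) = h + n + n²)
G(7)*S(-1, E) = 7*(6 - 1 + (-1)²) = 7*(6 - 1 + 1) = 7*6 = 42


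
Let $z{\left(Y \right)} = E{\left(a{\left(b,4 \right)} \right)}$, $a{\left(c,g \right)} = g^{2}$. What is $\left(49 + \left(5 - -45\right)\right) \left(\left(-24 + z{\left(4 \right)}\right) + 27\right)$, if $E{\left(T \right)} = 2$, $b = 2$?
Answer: $495$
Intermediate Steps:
$z{\left(Y \right)} = 2$
$\left(49 + \left(5 - -45\right)\right) \left(\left(-24 + z{\left(4 \right)}\right) + 27\right) = \left(49 + \left(5 - -45\right)\right) \left(\left(-24 + 2\right) + 27\right) = \left(49 + \left(5 + 45\right)\right) \left(-22 + 27\right) = \left(49 + 50\right) 5 = 99 \cdot 5 = 495$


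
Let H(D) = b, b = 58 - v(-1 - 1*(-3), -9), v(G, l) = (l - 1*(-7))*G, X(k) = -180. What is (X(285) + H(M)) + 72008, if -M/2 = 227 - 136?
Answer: 71890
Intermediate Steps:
v(G, l) = G*(7 + l) (v(G, l) = (l + 7)*G = (7 + l)*G = G*(7 + l))
M = -182 (M = -2*(227 - 136) = -2*91 = -182)
b = 62 (b = 58 - (-1 - 1*(-3))*(7 - 9) = 58 - (-1 + 3)*(-2) = 58 - 2*(-2) = 58 - 1*(-4) = 58 + 4 = 62)
H(D) = 62
(X(285) + H(M)) + 72008 = (-180 + 62) + 72008 = -118 + 72008 = 71890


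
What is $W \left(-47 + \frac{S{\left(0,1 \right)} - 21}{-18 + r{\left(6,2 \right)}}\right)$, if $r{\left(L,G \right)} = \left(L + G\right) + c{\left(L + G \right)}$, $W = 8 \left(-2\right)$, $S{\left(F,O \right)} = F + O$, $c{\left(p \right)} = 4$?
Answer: $\frac{2096}{3} \approx 698.67$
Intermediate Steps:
$W = -16$
$r{\left(L,G \right)} = 4 + G + L$ ($r{\left(L,G \right)} = \left(L + G\right) + 4 = \left(G + L\right) + 4 = 4 + G + L$)
$W \left(-47 + \frac{S{\left(0,1 \right)} - 21}{-18 + r{\left(6,2 \right)}}\right) = - 16 \left(-47 + \frac{\left(0 + 1\right) - 21}{-18 + \left(4 + 2 + 6\right)}\right) = - 16 \left(-47 + \frac{1 - 21}{-18 + 12}\right) = - 16 \left(-47 - \frac{20}{-6}\right) = - 16 \left(-47 - - \frac{10}{3}\right) = - 16 \left(-47 + \frac{10}{3}\right) = \left(-16\right) \left(- \frac{131}{3}\right) = \frac{2096}{3}$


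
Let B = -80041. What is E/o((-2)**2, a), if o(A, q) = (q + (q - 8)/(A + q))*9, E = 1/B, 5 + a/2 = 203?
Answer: -100/28596488193 ≈ -3.4969e-9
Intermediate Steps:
a = 396 (a = -10 + 2*203 = -10 + 406 = 396)
E = -1/80041 (E = 1/(-80041) = -1/80041 ≈ -1.2494e-5)
o(A, q) = 9*q + 9*(-8 + q)/(A + q) (o(A, q) = (q + (-8 + q)/(A + q))*9 = 9*q + 9*(-8 + q)/(A + q))
E/o((-2)**2, a) = -((-2)**2 + 396)/(9*(-8 + 396 + 396**2 + (-2)**2*396))/80041 = -(4 + 396)/(9*(-8 + 396 + 156816 + 4*396))/80041 = -400/(9*(-8 + 396 + 156816 + 1584))/80041 = -1/(80041*(9*(1/400)*158788)) = -1/(80041*357273/100) = -1/80041*100/357273 = -100/28596488193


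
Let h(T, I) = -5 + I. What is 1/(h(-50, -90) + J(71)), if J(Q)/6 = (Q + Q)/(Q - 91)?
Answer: -5/688 ≈ -0.0072674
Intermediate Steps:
J(Q) = 12*Q/(-91 + Q) (J(Q) = 6*((Q + Q)/(Q - 91)) = 6*((2*Q)/(-91 + Q)) = 6*(2*Q/(-91 + Q)) = 12*Q/(-91 + Q))
1/(h(-50, -90) + J(71)) = 1/((-5 - 90) + 12*71/(-91 + 71)) = 1/(-95 + 12*71/(-20)) = 1/(-95 + 12*71*(-1/20)) = 1/(-95 - 213/5) = 1/(-688/5) = -5/688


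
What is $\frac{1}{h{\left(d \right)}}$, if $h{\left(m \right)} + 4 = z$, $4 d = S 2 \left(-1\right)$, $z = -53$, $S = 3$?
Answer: $- \frac{1}{57} \approx -0.017544$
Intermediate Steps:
$d = - \frac{3}{2}$ ($d = \frac{3 \cdot 2 \left(-1\right)}{4} = \frac{6 \left(-1\right)}{4} = \frac{1}{4} \left(-6\right) = - \frac{3}{2} \approx -1.5$)
$h{\left(m \right)} = -57$ ($h{\left(m \right)} = -4 - 53 = -57$)
$\frac{1}{h{\left(d \right)}} = \frac{1}{-57} = - \frac{1}{57}$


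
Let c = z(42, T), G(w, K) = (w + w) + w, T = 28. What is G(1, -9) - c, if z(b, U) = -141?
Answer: 144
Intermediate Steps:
G(w, K) = 3*w (G(w, K) = 2*w + w = 3*w)
c = -141
G(1, -9) - c = 3*1 - 1*(-141) = 3 + 141 = 144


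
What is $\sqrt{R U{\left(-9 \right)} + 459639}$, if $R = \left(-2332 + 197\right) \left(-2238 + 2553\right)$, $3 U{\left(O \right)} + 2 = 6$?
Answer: $i \sqrt{437061} \approx 661.11 i$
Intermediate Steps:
$U{\left(O \right)} = \frac{4}{3}$ ($U{\left(O \right)} = - \frac{2}{3} + \frac{1}{3} \cdot 6 = - \frac{2}{3} + 2 = \frac{4}{3}$)
$R = -672525$ ($R = \left(-2135\right) 315 = -672525$)
$\sqrt{R U{\left(-9 \right)} + 459639} = \sqrt{\left(-672525\right) \frac{4}{3} + 459639} = \sqrt{-896700 + 459639} = \sqrt{-437061} = i \sqrt{437061}$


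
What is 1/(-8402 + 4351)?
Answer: -1/4051 ≈ -0.00024685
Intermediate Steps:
1/(-8402 + 4351) = 1/(-4051) = -1/4051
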